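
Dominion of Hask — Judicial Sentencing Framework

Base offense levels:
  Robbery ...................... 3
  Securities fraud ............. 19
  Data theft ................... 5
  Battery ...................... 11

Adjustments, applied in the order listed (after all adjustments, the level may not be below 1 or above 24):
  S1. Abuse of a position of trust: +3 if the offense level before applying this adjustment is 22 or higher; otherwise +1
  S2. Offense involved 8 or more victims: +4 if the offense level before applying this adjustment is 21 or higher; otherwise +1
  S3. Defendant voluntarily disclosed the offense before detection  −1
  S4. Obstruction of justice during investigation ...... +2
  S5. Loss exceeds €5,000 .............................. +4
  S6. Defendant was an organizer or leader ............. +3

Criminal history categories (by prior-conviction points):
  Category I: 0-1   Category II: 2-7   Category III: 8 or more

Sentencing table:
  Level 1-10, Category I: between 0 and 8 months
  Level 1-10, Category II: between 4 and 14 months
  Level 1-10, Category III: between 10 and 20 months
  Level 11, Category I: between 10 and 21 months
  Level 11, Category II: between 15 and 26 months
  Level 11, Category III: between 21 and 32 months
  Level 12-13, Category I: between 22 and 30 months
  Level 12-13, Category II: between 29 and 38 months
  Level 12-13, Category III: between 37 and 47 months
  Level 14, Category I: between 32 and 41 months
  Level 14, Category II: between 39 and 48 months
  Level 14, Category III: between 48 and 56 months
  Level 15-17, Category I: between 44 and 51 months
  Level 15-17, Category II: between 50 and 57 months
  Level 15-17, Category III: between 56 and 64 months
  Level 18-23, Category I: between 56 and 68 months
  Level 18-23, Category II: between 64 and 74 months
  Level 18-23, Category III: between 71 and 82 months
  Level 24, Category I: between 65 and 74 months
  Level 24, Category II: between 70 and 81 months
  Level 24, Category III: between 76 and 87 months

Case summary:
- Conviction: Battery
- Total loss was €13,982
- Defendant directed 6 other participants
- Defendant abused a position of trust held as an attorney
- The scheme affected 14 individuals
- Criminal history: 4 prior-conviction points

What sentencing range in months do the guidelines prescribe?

64-74 months

Base offense level for battery: 11.
S1 applies (level before this adjustment is 11 < 22, so +1): 11 + 1 = 12.
S2 applies (level before this adjustment is 12 < 21, so +1): 12 + 1 = 13.
S4 does not apply.
S5 applies: 13 + 4 = 17.
S6 applies: 17 + 3 = 20.
Final offense level: 20.
Criminal history: 4 prior points → Category II (2-7).
Level 20 falls in the 18-23 band.
Grid: Level 18-23 × Category II = 64-74 months.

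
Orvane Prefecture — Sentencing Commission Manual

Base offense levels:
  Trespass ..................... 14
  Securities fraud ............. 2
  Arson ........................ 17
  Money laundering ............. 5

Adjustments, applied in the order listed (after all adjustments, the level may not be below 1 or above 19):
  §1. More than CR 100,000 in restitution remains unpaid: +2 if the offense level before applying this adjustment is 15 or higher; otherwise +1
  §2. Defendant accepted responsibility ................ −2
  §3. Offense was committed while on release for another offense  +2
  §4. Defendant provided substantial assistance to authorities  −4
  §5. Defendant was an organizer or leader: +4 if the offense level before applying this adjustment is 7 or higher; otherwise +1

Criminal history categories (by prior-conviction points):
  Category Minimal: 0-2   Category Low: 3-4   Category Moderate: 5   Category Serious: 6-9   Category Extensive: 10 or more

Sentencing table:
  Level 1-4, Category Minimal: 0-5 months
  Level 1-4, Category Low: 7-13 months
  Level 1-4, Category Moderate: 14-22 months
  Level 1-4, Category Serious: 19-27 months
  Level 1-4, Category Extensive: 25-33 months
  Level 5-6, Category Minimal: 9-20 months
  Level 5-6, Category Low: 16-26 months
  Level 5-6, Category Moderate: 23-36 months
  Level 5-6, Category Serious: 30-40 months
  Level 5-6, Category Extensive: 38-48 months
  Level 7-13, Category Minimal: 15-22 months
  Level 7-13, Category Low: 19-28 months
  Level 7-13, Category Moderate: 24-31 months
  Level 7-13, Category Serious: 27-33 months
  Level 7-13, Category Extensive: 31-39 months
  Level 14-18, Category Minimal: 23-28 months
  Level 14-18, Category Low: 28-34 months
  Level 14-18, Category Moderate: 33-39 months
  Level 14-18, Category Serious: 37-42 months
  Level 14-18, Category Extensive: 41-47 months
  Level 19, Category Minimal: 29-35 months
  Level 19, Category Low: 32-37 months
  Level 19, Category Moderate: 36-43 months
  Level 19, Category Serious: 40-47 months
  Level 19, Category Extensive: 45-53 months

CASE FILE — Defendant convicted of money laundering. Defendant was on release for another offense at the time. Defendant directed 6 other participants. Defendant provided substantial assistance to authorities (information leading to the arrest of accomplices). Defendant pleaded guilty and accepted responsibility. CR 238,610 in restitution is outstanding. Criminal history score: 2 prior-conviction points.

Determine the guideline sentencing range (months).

0-5 months

Base offense level for money laundering: 5.
§1 applies (level before this adjustment is 5 < 15, so +1): 5 + 1 = 6.
§2 applies: 6 − 2 = 4.
§3 applies: 4 + 2 = 6.
§4 applies: 6 − 4 = 2.
§5 applies (level before this adjustment is 2 < 7, so +1): 2 + 1 = 3.
Final offense level: 3.
Criminal history: 2 prior points → Category Minimal (0-2).
Level 3 falls in the 1-4 band.
Grid: Level 1-4 × Category Minimal = 0-5 months.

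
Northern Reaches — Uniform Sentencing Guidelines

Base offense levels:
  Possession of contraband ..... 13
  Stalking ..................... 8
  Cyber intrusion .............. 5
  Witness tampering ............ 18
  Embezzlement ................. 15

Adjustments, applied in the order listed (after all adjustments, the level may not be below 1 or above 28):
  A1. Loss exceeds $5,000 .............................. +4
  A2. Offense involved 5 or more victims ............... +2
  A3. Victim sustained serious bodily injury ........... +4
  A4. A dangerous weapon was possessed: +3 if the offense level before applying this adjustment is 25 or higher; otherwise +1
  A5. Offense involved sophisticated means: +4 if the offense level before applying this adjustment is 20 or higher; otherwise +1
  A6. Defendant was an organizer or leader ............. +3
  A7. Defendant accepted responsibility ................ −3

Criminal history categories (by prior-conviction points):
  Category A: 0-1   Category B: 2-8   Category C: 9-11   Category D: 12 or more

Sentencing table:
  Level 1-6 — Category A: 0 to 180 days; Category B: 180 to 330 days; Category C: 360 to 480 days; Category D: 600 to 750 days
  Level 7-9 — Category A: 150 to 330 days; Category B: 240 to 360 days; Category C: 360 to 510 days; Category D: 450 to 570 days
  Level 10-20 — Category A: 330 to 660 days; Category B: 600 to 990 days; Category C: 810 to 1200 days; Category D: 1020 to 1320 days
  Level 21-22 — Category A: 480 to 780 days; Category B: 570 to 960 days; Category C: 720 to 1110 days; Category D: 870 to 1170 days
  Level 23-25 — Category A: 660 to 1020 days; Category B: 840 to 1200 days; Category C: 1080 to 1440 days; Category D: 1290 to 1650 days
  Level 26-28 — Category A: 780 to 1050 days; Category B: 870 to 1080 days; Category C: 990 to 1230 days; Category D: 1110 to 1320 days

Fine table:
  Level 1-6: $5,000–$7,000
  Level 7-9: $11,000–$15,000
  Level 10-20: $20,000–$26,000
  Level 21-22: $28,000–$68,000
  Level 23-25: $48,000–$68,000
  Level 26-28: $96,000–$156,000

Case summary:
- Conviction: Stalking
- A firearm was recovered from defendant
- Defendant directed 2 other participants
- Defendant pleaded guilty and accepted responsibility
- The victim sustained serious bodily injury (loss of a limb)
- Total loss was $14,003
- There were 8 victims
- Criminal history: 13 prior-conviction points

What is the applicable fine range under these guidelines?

$20,000–$26,000

Base offense level for stalking: 8.
A1 applies: 8 + 4 = 12.
A2 applies: 12 + 2 = 14.
A3 applies: 14 + 4 = 18.
A4 applies (level before this adjustment is 18 < 25, so +1): 18 + 1 = 19.
A6 applies: 19 + 3 = 22.
A7 applies: 22 − 3 = 19.
Final offense level: 19.
Level 19 falls in the 10-20 band.
Fine table: Level 10-20 → $20,000–$26,000.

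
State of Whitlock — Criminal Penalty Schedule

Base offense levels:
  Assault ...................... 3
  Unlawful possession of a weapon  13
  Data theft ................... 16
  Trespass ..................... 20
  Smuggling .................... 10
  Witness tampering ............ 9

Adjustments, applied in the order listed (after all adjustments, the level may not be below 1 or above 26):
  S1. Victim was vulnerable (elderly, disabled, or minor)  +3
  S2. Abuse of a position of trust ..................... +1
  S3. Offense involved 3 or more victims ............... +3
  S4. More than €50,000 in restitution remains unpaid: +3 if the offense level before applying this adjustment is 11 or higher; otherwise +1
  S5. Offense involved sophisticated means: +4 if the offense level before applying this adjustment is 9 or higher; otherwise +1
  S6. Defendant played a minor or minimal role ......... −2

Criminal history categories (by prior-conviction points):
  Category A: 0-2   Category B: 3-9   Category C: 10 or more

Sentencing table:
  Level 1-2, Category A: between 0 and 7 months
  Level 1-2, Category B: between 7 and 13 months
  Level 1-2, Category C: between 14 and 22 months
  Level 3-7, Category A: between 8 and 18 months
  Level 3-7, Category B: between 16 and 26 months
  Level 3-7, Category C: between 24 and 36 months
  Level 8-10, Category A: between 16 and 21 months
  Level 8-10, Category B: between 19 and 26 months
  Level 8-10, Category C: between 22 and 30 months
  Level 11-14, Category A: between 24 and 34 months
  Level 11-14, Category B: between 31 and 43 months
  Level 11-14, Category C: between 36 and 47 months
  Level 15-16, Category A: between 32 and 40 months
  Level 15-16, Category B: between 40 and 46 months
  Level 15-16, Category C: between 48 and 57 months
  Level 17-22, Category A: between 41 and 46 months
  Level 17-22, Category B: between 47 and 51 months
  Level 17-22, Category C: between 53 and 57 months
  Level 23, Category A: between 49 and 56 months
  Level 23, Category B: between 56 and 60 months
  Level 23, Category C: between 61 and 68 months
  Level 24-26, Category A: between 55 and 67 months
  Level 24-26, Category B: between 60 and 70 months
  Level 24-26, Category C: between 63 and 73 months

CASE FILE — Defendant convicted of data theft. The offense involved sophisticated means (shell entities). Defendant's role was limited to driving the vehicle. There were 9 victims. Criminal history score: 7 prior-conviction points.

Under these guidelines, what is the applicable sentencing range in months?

47-51 months

Base offense level for data theft: 16.
S1 does not apply.
S2 does not apply.
S3 applies: 16 + 3 = 19.
S4 does not apply.
S5 applies (level before this adjustment is 19 ≥ 9, so +4): 19 + 4 = 23.
S6 applies: 23 − 2 = 21.
Final offense level: 21.
Criminal history: 7 prior points → Category B (3-9).
Level 21 falls in the 17-22 band.
Grid: Level 17-22 × Category B = 47-51 months.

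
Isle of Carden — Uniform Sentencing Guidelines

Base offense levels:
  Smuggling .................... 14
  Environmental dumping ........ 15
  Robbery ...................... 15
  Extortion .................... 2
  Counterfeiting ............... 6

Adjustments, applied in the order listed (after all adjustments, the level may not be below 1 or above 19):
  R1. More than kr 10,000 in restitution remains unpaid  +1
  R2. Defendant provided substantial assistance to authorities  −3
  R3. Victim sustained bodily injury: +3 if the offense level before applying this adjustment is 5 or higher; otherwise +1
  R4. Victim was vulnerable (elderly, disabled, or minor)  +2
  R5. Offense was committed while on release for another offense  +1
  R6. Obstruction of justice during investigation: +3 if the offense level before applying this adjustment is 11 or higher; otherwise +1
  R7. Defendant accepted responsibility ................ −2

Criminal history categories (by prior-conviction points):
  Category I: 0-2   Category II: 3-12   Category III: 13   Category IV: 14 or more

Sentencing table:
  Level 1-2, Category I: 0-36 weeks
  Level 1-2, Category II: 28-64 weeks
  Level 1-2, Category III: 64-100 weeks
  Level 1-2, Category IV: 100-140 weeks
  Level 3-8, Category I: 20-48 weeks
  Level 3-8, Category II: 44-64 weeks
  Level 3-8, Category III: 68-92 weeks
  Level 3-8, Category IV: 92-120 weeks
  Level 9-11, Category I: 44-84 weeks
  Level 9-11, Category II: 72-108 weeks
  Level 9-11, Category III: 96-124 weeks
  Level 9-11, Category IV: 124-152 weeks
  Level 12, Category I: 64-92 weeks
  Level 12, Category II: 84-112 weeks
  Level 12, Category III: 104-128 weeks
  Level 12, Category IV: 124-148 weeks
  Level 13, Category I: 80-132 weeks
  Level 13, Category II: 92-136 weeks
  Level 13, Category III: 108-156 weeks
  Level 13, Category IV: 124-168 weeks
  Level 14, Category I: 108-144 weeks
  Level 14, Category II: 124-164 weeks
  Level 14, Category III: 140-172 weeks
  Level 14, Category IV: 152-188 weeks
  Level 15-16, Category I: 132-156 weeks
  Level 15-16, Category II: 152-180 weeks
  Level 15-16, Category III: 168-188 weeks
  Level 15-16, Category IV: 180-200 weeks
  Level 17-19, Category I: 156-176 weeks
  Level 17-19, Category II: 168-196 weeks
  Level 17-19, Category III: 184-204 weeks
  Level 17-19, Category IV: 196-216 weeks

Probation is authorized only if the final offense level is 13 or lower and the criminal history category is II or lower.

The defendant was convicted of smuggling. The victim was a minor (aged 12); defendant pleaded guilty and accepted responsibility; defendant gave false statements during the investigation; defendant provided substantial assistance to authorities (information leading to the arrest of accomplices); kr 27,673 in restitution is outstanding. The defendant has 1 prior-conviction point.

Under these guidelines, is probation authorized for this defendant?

Base offense level for smuggling: 14.
R1 applies: 14 + 1 = 15.
R2 applies: 15 − 3 = 12.
R4 applies: 12 + 2 = 14.
R5 does not apply.
R6 applies (level before this adjustment is 14 ≥ 11, so +3): 14 + 3 = 17.
R7 applies: 17 − 2 = 15.
Final offense level: 15.
Criminal history: 1 prior point → Category I (0-2).
Level 15 falls in the 15-16 band.
Grid: Level 15-16 × Category I = 132-156 weeks.
Probation check: level 15 > 13 and category I ≤ II → not eligible.

No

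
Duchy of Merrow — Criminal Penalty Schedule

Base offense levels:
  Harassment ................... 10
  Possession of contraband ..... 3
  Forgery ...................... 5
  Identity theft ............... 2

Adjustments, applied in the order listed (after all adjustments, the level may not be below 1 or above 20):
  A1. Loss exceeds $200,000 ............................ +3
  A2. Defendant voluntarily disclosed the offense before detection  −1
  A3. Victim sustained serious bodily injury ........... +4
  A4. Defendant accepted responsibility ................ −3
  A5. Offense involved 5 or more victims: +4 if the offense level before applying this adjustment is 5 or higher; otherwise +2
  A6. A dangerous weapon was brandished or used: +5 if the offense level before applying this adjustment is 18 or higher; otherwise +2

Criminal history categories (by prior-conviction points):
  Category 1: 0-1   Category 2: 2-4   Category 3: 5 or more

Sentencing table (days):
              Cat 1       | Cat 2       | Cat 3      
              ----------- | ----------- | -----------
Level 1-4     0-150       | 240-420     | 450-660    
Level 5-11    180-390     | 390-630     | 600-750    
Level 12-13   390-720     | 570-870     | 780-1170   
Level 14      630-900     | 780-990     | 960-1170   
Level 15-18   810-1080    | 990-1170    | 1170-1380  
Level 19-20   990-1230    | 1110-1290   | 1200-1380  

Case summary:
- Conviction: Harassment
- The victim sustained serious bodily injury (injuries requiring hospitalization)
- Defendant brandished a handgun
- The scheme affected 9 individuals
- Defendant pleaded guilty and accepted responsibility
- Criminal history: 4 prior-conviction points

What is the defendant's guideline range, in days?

990-1170 days

Base offense level for harassment: 10.
A2 does not apply.
A3 applies: 10 + 4 = 14.
A4 applies: 14 − 3 = 11.
A5 applies (level before this adjustment is 11 ≥ 5, so +4): 11 + 4 = 15.
A6 applies (level before this adjustment is 15 < 18, so +2): 15 + 2 = 17.
Final offense level: 17.
Criminal history: 4 prior points → Category 2 (2-4).
Level 17 falls in the 15-18 band.
Grid: Level 15-18 × Category 2 = 990-1170 days.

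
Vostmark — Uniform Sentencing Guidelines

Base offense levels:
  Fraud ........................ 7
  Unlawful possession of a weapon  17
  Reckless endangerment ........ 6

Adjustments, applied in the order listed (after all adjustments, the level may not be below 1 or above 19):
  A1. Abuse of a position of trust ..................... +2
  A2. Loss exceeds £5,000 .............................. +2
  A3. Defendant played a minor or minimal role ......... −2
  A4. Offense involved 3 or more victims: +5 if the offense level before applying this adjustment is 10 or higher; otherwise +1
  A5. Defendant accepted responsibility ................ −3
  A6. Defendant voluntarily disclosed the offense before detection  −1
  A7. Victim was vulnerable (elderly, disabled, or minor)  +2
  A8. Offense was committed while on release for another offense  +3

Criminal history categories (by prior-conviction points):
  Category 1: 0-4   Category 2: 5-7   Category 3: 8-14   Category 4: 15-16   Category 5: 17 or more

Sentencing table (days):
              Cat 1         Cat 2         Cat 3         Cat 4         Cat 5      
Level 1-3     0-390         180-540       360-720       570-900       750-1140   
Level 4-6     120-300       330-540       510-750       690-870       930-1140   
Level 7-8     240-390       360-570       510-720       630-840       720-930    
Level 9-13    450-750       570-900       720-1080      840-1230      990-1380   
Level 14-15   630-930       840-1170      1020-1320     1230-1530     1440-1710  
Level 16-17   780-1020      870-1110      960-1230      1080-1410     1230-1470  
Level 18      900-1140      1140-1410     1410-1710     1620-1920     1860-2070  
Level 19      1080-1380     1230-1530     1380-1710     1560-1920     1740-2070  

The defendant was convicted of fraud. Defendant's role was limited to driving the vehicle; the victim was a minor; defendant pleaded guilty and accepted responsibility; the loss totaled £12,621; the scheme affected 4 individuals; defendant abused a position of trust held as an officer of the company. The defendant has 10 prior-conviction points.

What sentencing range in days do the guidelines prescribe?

720-1080 days

Base offense level for fraud: 7.
A1 applies: 7 + 2 = 9.
A2 applies: 9 + 2 = 11.
A3 applies: 11 − 2 = 9.
A4 applies (level before this adjustment is 9 < 10, so +1): 9 + 1 = 10.
A5 applies: 10 − 3 = 7.
A7 applies: 7 + 2 = 9.
A8 does not apply.
Final offense level: 9.
Criminal history: 10 prior points → Category 3 (8-14).
Level 9 falls in the 9-13 band.
Grid: Level 9-13 × Category 3 = 720-1080 days.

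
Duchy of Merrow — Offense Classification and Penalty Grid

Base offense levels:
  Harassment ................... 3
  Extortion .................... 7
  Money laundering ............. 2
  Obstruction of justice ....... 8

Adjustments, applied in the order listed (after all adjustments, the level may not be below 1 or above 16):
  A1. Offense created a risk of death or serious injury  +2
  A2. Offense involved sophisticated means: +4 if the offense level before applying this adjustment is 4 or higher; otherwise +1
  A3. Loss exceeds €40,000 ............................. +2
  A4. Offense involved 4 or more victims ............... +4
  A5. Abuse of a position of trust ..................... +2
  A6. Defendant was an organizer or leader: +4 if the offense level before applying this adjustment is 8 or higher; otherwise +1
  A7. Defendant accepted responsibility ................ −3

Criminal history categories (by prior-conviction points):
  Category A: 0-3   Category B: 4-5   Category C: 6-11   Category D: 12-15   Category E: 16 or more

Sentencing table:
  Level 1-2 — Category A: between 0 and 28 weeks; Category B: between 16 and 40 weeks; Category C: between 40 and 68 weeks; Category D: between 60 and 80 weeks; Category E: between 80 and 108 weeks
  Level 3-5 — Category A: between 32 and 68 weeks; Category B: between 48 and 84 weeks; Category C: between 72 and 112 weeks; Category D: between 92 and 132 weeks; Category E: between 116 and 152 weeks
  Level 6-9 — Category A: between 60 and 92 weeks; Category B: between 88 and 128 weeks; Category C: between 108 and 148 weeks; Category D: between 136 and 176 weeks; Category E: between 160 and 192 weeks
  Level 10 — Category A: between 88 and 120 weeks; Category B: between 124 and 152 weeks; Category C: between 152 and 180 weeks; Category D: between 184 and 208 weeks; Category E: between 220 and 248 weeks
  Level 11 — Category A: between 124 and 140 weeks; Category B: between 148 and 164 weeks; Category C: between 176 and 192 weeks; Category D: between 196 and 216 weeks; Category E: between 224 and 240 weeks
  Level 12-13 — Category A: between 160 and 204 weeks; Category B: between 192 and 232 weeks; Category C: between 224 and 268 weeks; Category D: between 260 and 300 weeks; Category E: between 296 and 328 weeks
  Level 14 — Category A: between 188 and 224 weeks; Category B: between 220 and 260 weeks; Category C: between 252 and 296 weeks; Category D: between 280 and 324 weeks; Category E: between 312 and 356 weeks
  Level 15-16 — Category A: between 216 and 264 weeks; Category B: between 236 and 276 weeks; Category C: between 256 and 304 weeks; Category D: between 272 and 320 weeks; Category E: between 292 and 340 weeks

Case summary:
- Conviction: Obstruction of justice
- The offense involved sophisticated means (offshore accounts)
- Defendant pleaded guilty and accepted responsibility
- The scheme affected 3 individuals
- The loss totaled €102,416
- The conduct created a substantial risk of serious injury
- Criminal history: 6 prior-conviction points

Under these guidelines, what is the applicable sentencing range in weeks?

Base offense level for obstruction of justice: 8.
A1 applies: 8 + 2 = 10.
A2 applies (level before this adjustment is 10 ≥ 4, so +4): 10 + 4 = 14.
A3 applies: 14 + 2 = 16.
A6 does not apply.
A7 applies: 16 − 3 = 13.
Final offense level: 13.
Criminal history: 6 prior points → Category C (6-11).
Level 13 falls in the 12-13 band.
Grid: Level 12-13 × Category C = 224-268 weeks.

224-268 weeks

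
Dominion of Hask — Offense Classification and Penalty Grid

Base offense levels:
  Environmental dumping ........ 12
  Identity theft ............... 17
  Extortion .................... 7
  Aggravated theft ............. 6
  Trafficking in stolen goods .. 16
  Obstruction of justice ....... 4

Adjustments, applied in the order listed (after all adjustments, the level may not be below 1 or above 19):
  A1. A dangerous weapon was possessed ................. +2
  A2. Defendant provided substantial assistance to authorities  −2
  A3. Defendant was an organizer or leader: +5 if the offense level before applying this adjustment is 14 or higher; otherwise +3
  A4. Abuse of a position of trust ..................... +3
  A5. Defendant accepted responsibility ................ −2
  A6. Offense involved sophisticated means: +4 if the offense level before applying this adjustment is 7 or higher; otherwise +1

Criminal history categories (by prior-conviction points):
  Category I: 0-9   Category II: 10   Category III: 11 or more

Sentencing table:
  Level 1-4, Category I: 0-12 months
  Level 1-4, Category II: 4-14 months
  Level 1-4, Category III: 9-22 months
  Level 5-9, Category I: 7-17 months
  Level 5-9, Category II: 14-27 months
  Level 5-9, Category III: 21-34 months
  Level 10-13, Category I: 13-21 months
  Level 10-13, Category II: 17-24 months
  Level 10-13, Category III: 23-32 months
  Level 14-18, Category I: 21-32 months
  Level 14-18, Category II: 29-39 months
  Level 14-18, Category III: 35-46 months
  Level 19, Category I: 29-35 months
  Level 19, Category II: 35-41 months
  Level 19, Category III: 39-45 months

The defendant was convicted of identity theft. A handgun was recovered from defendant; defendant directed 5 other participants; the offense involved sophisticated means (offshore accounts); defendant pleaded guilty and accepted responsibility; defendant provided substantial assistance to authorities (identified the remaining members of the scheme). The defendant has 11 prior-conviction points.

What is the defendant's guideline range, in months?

Base offense level for identity theft: 17.
A1 applies: 17 + 2 = 19.
A2 applies: 19 − 2 = 17.
A3 applies (level before this adjustment is 17 ≥ 14, so +5): 17 + 5 = 22.
A5 applies: 22 − 2 = 20.
A6 applies (level before this adjustment is 20 ≥ 7, so +4): 20 + 4 = 24.
Level 24 exceeds the maximum of 19; capped at 19.
Final offense level: 19.
Criminal history: 11 prior points → Category III (11+).
Level 19 falls in the 19 band.
Grid: Level 19 × Category III = 39-45 months.

39-45 months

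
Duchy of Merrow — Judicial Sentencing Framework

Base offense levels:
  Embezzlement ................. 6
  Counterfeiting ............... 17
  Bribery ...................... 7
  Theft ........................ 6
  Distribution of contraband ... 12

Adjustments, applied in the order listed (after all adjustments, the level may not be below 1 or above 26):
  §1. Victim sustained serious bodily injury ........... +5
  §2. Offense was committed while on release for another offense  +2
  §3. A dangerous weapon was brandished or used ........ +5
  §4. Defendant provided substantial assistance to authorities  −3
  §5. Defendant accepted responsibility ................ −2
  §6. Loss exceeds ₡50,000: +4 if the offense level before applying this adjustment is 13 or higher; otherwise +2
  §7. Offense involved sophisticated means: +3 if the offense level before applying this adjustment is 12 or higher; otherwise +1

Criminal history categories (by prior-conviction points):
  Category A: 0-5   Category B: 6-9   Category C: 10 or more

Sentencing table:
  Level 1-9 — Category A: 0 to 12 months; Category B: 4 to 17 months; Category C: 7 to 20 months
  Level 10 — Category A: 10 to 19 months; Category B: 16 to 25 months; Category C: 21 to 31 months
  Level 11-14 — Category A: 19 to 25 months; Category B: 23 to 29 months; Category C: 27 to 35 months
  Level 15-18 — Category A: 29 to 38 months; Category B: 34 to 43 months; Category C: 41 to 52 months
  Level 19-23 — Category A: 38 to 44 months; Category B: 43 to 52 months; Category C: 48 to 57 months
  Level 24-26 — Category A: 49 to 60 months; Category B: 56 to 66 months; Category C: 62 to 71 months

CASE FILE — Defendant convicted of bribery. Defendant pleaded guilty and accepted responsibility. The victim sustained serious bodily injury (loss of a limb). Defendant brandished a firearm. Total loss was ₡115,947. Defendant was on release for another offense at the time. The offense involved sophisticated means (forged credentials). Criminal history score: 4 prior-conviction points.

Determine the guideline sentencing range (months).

49-60 months

Base offense level for bribery: 7.
§1 applies: 7 + 5 = 12.
§2 applies: 12 + 2 = 14.
§3 applies: 14 + 5 = 19.
§4 does not apply.
§5 applies: 19 − 2 = 17.
§6 applies (level before this adjustment is 17 ≥ 13, so +4): 17 + 4 = 21.
§7 applies (level before this adjustment is 21 ≥ 12, so +3): 21 + 3 = 24.
Final offense level: 24.
Criminal history: 4 prior points → Category A (0-5).
Level 24 falls in the 24-26 band.
Grid: Level 24-26 × Category A = 49-60 months.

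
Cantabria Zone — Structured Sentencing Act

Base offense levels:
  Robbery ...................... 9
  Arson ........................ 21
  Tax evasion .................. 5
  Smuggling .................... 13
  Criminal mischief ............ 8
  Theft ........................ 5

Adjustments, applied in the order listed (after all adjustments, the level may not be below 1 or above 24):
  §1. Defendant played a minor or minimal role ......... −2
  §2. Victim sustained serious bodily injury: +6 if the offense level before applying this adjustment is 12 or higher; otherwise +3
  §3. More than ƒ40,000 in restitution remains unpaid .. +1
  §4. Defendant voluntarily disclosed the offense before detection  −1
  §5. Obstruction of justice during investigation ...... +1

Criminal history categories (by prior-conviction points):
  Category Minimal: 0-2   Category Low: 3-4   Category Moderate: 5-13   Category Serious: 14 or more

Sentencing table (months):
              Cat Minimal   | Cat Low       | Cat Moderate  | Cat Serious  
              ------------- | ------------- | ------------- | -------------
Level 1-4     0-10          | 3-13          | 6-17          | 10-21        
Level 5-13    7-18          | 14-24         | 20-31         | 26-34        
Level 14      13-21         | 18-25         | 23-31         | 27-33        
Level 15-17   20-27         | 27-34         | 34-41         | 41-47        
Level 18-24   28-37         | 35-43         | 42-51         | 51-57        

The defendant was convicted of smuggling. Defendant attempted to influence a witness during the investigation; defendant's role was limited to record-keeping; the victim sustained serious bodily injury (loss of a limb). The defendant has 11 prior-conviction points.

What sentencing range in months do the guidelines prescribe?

Base offense level for smuggling: 13.
§1 applies: 13 − 2 = 11.
§2 applies (level before this adjustment is 11 < 12, so +3): 11 + 3 = 14.
§3 does not apply.
§4 does not apply.
§5 applies: 14 + 1 = 15.
Final offense level: 15.
Criminal history: 11 prior points → Category Moderate (5-13).
Level 15 falls in the 15-17 band.
Grid: Level 15-17 × Category Moderate = 34-41 months.

34-41 months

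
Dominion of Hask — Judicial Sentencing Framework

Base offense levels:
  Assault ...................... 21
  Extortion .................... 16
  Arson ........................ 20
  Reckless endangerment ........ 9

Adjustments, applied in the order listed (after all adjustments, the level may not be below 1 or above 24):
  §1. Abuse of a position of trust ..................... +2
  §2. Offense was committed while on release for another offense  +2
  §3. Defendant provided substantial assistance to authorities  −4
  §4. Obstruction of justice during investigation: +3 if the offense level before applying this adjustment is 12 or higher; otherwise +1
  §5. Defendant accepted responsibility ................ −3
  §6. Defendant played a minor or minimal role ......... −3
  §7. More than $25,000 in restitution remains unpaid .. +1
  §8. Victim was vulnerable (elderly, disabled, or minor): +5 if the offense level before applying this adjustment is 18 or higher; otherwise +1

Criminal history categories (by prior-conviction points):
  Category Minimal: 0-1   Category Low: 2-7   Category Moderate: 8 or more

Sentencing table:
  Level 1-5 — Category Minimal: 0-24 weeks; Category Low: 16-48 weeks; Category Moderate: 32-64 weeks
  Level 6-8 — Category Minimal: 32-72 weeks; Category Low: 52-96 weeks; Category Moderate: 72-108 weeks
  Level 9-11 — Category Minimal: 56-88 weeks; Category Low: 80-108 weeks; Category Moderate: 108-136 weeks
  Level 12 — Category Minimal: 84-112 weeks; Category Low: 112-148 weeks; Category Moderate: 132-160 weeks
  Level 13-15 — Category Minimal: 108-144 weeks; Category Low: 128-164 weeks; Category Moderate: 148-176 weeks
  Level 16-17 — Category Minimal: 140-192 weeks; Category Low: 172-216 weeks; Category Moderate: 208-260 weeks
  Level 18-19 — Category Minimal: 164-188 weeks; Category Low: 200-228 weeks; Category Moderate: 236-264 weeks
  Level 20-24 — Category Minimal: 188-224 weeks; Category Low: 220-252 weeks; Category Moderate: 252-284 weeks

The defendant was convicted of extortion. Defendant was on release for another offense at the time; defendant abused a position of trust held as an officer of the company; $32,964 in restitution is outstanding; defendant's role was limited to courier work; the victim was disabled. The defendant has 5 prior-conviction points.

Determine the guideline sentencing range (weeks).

Base offense level for extortion: 16.
§1 applies: 16 + 2 = 18.
§2 applies: 18 + 2 = 20.
§3 does not apply.
§6 applies: 20 − 3 = 17.
§7 applies: 17 + 1 = 18.
§8 applies (level before this adjustment is 18 ≥ 18, so +5): 18 + 5 = 23.
Final offense level: 23.
Criminal history: 5 prior points → Category Low (2-7).
Level 23 falls in the 20-24 band.
Grid: Level 20-24 × Category Low = 220-252 weeks.

220-252 weeks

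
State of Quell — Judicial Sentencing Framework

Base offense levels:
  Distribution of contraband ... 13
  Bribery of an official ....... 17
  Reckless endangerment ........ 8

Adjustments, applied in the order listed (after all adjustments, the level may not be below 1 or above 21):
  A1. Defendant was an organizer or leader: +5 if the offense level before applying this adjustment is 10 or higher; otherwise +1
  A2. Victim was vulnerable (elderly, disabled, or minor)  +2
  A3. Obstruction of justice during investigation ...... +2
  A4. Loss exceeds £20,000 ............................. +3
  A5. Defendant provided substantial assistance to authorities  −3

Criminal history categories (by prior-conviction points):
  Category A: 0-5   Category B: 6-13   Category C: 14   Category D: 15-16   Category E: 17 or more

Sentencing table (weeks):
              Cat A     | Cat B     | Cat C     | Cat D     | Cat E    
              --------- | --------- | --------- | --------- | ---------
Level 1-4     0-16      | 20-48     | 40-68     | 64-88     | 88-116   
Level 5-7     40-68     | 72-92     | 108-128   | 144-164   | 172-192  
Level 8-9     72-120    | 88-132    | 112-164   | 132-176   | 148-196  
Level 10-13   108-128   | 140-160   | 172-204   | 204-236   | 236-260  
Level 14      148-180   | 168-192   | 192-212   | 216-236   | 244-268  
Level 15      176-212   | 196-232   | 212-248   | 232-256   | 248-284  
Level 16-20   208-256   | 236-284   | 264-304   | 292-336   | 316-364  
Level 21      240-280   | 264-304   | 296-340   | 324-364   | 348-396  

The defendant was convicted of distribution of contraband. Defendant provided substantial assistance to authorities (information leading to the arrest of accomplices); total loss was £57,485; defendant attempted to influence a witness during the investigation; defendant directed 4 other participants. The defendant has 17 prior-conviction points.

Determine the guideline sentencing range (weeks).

316-364 weeks

Base offense level for distribution of contraband: 13.
A1 applies (level before this adjustment is 13 ≥ 10, so +5): 13 + 5 = 18.
A2 does not apply.
A3 applies: 18 + 2 = 20.
A4 applies: 20 + 3 = 23.
A5 applies: 23 − 3 = 20.
Final offense level: 20.
Criminal history: 17 prior points → Category E (17+).
Level 20 falls in the 16-20 band.
Grid: Level 16-20 × Category E = 316-364 weeks.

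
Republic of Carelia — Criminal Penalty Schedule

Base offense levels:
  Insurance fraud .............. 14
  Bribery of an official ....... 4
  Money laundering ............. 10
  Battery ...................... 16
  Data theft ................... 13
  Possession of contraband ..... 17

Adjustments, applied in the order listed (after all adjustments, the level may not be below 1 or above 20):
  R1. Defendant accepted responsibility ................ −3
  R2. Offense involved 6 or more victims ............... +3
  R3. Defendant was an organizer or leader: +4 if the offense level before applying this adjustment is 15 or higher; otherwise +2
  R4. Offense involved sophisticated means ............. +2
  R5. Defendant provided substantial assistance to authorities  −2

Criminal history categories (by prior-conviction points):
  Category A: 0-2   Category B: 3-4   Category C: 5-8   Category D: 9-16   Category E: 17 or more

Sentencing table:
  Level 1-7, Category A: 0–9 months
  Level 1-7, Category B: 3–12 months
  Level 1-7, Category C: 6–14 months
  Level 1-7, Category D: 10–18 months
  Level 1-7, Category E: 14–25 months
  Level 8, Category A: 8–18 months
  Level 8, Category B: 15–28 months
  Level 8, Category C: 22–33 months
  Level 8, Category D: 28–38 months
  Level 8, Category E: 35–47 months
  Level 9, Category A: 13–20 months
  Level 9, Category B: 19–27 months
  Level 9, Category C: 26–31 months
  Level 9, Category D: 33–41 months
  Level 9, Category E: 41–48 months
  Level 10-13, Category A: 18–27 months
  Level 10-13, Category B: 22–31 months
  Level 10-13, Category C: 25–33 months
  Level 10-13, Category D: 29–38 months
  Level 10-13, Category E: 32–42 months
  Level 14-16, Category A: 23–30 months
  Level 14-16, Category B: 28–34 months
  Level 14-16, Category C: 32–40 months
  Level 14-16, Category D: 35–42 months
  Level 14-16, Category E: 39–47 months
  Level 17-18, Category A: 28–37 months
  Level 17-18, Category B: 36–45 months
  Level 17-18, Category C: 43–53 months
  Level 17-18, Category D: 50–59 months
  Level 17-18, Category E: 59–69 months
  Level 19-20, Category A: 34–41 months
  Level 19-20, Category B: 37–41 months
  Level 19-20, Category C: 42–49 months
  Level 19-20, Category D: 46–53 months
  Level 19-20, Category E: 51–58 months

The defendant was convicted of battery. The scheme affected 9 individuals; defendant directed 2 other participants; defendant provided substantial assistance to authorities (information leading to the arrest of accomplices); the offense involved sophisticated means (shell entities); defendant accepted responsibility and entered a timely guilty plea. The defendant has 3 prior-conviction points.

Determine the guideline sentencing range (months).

37-41 months

Base offense level for battery: 16.
R1 applies: 16 − 3 = 13.
R2 applies: 13 + 3 = 16.
R3 applies (level before this adjustment is 16 ≥ 15, so +4): 16 + 4 = 20.
R4 applies: 20 + 2 = 22.
R5 applies: 22 − 2 = 20.
Final offense level: 20.
Criminal history: 3 prior points → Category B (3-4).
Level 20 falls in the 19-20 band.
Grid: Level 19-20 × Category B = 37-41 months.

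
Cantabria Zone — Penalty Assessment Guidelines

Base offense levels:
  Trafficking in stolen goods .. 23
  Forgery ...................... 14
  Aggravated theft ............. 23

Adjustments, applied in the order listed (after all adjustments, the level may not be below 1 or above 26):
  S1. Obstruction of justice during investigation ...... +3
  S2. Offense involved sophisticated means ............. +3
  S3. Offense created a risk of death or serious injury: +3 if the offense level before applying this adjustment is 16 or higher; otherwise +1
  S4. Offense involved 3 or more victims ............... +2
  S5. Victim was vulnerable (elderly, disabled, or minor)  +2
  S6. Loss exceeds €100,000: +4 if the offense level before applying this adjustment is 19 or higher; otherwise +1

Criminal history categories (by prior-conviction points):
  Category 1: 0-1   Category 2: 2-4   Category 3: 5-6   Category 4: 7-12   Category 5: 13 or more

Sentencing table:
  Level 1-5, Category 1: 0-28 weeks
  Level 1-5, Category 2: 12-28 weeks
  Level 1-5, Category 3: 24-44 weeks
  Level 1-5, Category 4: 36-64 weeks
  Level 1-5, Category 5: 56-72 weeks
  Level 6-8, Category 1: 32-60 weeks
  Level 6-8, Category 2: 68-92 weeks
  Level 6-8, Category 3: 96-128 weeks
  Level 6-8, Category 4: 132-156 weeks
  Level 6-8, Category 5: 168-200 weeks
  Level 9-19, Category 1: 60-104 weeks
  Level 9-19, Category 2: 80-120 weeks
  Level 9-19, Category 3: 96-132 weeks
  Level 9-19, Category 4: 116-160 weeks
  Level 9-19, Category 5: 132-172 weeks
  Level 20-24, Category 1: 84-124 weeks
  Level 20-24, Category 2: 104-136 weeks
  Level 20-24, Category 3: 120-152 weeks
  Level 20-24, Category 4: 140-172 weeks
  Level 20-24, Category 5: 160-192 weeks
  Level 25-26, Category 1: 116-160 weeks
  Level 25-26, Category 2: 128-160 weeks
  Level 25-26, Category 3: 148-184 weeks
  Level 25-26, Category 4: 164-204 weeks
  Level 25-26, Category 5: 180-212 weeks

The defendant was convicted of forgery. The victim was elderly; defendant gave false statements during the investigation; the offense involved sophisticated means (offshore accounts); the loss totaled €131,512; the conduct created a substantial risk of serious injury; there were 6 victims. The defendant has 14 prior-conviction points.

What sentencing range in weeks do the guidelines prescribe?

Base offense level for forgery: 14.
S1 applies: 14 + 3 = 17.
S2 applies: 17 + 3 = 20.
S3 applies (level before this adjustment is 20 ≥ 16, so +3): 20 + 3 = 23.
S4 applies: 23 + 2 = 25.
S5 applies: 25 + 2 = 27.
S6 applies (level before this adjustment is 27 ≥ 19, so +4): 27 + 4 = 31.
Level 31 exceeds the maximum of 26; capped at 26.
Final offense level: 26.
Criminal history: 14 prior points → Category 5 (13+).
Level 26 falls in the 25-26 band.
Grid: Level 25-26 × Category 5 = 180-212 weeks.

180-212 weeks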